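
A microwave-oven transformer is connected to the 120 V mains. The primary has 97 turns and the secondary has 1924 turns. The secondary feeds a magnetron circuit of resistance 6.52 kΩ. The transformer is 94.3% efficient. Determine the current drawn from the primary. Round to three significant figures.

I_p ≈ 7.68 A

V_s = 120 × 1924/97 = 2380.2 V.
I_s = V_s/R = 2380.2/6520 = 0.36506 A.
P_out = V_s I_s = 2380.2 × 0.36506 = 868.92 W.
P_in = P_out/η = 868.92/0.943 = 921.45 W.
I_p = P_in/V_p = 921.45/120 = 7.68 A.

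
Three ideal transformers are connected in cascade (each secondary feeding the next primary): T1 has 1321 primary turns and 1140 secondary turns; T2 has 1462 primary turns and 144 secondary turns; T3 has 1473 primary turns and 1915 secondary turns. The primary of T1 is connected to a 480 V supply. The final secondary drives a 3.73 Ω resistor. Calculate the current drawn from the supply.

I_supply ≈ 1.57 A

Secondary of T1: V = 480.00 × 1140/1321 = 414.23 V.
Secondary of T2: V = 414.23 × 144/1462 = 40.800 V.
Secondary of T3: V = 40.800 × 1915/1473 = 53.043 V.
I_load = 53.043/3.73 = 14.221 A, so P_out = 53.043 × 14.221 = 754.29 W.
All ideal ⇒ P_in = P_out, so I_supply = 754.29/480 = 1.57 A.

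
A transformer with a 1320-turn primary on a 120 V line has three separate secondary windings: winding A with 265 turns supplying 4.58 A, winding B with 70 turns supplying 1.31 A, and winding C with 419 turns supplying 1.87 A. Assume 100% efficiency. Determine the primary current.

V_A = 120 × 265/1320 = 24.091 V; V_B = 120 × 70/1320 = 6.3636 V; V_C = 120 × 419/1320 = 38.091 V.
P_out = V_A I_A + V_B I_B + V_C I_C = 24.091×4.58 + 6.3636×1.31 + 38.091×1.87 = 110.34 + 8.3364 + 71.230 = 189.90 W.
Ideal ⇒ P_in = P_out, so I_p = P_out/V_p = 189.90/120 = 1.58 A.

I_p ≈ 1.58 A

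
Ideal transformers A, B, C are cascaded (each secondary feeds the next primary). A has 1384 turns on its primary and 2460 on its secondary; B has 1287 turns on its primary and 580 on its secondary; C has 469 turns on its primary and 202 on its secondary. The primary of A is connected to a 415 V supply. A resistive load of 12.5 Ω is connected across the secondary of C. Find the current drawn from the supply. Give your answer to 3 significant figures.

I_supply ≈ 3.95 A

After A: V = 415.00 × 2460/1384 = 737.64 V.
After B: V = 737.64 × 580/1287 = 332.43 V.
After C: V = 332.43 × 202/469 = 143.18 V.
I_load = 143.18/12.5 = 11.454 A, so P_out = 143.18 × 11.454 = 1640.0 W.
All ideal ⇒ P_in = P_out, so I_supply = 1640.0/415 = 3.95 A.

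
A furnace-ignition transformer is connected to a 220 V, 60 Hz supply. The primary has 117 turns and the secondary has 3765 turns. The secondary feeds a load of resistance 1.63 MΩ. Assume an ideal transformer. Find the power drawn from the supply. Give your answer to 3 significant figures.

P ≈ 30.7 W

V_s = V_p × N_s/N_p = 220 × 3765/117 = 7079.5 V.
I_s = V_s/R = 7079.5/(1.63×10^6) = 0.0043432 A.
I_p = I_s × N_s/N_p = 0.0043432 × 3765/117 = 0.13976 A.
P = V_p I_p = 220 × 0.13976 = 30.7 W.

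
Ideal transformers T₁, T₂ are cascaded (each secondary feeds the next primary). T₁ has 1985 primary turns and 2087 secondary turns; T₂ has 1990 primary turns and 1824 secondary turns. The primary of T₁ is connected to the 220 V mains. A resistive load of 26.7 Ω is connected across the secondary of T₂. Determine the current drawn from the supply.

After T₁: V = 220.00 × 2087/1985 = 231.30 V.
After T₂: V = 231.30 × 1824/1990 = 212.01 V.
I_load = 212.01/26.7 = 7.9404 A, so P_out = 212.01 × 7.9404 = 1683.5 W.
All ideal ⇒ P_in = P_out, so I_supply = 1683.5/220 = 7.65 A.

I_supply ≈ 7.65 A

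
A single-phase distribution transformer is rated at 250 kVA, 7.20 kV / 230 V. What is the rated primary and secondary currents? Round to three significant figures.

I_p ≈ 34.7 A, I_s ≈ 1090 A

I_p = S/V_p = 250000/7200 = 34.7 A.
I_s = S/V_s = 250000/230 = 1090 A.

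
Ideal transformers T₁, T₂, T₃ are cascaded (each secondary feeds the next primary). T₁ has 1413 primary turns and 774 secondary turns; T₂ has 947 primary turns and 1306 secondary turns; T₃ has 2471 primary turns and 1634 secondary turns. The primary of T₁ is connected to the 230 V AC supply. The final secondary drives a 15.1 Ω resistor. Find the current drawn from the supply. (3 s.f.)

Secondary of T₁: V = 230.00 × 774/1413 = 125.99 V.
Secondary of T₂: V = 125.99 × 1306/947 = 173.75 V.
Secondary of T₃: V = 173.75 × 1634/2471 = 114.89 V.
I_load = 114.89/15.1 = 7.6089 A, so P_out = 114.89 × 7.6089 = 874.22 W.
All ideal ⇒ P_in = P_out, so I_supply = 874.22/230 = 3.80 A.

I_supply ≈ 3.80 A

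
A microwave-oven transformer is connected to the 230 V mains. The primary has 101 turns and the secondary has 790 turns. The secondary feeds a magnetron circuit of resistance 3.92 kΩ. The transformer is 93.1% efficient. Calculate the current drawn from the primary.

I_p ≈ 3.86 A

V_s = 230 × 790/101 = 1799.0 V.
I_s = V_s/R = 1799.0/3920 = 0.45893 A.
P_out = V_s I_s = 1799.0 × 0.45893 = 825.62 W.
P_in = P_out/η = 825.62/0.931 = 886.81 W.
I_p = P_in/V_p = 886.81/230 = 3.86 A.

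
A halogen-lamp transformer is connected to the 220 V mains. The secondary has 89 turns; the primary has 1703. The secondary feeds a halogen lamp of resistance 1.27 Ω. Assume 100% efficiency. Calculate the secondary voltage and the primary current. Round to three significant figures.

V_s = V_p × N_s/N_p = 220 × 89/1703 = 11.497 V.
I_s = V_s/R = 11.497/1.27 = 9.0530 A.
I_p = I_s × N_s/N_p = 9.0530 × 89/1703 = 0.473 A.

V_s ≈ 11.5 V, I_p ≈ 0.473 A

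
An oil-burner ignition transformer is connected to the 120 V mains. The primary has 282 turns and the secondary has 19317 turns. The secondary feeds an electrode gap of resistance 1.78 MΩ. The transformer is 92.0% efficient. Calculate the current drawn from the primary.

I_p ≈ 0.344 A

V_s = 120 × 19317/282 = 8220.0 V.
I_s = V_s/R = 8220.0/(1.78×10^6) = 0.0046180 A.
P_out = V_s I_s = 8220.0 × 0.0046180 = 37.960 W.
P_in = P_out/η = 37.960/0.920 = 41.261 W.
I_p = P_in/V_p = 41.261/120 = 0.344 A.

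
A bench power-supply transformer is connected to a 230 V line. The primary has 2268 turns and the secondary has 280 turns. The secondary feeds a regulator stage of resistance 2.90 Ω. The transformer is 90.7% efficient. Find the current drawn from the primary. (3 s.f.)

V_s = 230 × 280/2268 = 28.395 V.
I_s = V_s/R = 28.395/2.90 = 9.7914 A.
P_out = V_s I_s = 28.395 × 9.7914 = 278.03 W.
P_in = P_out/η = 278.03/0.907 = 306.54 W.
I_p = P_in/V_p = 306.54/230 = 1.33 A.

I_p ≈ 1.33 A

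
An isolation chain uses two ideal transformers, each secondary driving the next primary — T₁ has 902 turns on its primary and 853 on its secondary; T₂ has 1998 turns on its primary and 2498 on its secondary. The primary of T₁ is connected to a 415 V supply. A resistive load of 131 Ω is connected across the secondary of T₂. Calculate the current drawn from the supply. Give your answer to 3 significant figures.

Secondary of T₁: V = 415.00 × 853/902 = 392.46 V.
Secondary of T₂: V = 392.46 × 2498/1998 = 490.67 V.
I_load = 490.67/131 = 3.7456 A, so P_out = 490.67 × 3.7456 = 1837.8 W.
All ideal ⇒ P_in = P_out, so I_supply = 1837.8/415 = 4.43 A.

I_supply ≈ 4.43 A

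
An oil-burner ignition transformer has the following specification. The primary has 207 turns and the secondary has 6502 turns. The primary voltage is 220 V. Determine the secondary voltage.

V_s/V_p = N_s/N_p, so V_s = 220 × 6502/207 = 6910 V.

V_s ≈ 6910 V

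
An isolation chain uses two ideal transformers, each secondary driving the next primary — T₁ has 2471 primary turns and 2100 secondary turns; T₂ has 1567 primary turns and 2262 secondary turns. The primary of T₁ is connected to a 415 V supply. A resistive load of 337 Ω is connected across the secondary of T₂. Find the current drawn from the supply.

After T₁: V = 415.00 × 2100/2471 = 352.69 V.
After T₂: V = 352.69 × 2262/1567 = 509.12 V.
I_load = 509.12/337 = 1.5107 A, so P_out = 509.12 × 1.5107 = 769.14 W.
All ideal ⇒ P_in = P_out, so I_supply = 769.14/415 = 1.85 A.

I_supply ≈ 1.85 A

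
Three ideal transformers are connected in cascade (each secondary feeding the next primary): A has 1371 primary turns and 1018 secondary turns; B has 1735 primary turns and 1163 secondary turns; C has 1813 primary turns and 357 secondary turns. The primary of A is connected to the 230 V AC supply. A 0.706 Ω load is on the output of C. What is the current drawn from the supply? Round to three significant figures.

I_supply ≈ 3.13 A

After A: V = 230.00 × 1018/1371 = 170.78 V.
After B: V = 170.78 × 1163/1735 = 114.48 V.
After C: V = 114.48 × 357/1813 = 22.542 V.
I_load = 22.542/0.706 = 31.929 A, so P_out = 22.542 × 31.929 = 719.74 W.
All ideal ⇒ P_in = P_out, so I_supply = 719.74/230 = 3.13 A.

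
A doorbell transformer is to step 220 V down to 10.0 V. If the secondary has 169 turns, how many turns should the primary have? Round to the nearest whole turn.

N_p = 3718 turns

N_p/N_s = V_p/V_s, so N_p = 169 × 220/10.0 = 3718.0 ≈ 3718 turns.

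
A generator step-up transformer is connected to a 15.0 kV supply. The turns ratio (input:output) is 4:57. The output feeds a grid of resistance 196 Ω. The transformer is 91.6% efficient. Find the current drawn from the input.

V_out = 15000 × 57/4 = 213750 V.
I_out = V_out/R = 213750/196 = 1090.6 A.
P_out = V_out I_out = 213750 × 1090.6 = 2.3311×10^8 W.
P_in = P_out/η = 2.3311×10^8/0.916 = 2.5448×10^8 W.
I_in = P_in/V_in = 2.5448×10^8/15000 = 17000 A.

I_in ≈ 17000 A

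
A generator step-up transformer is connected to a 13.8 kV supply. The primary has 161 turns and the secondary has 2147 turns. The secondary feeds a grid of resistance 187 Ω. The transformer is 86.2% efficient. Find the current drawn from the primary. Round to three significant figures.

V_s = 13800 × 2147/161 = 184030 V.
I_s = V_s/R = 184030/187 = 984.11 A.
P_out = V_s I_s = 184030 × 984.11 = 1.8110×10^8 W.
P_in = P_out/η = 1.8110×10^8/0.862 = 2.1010×10^8 W.
I_p = P_in/V_p = 2.1010×10^8/13800 = 15200 A.

I_p ≈ 15200 A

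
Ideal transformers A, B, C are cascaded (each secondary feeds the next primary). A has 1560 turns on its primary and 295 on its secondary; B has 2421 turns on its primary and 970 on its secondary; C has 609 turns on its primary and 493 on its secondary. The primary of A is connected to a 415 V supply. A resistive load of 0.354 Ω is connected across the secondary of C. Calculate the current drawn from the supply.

Secondary of A: V = 415.00 × 295/1560 = 78.478 V.
Secondary of B: V = 78.478 × 970/2421 = 31.443 V.
Secondary of C: V = 31.443 × 493/609 = 25.454 V.
I_load = 25.454/0.354 = 71.903 A, so P_out = 25.454 × 71.903 = 1830.2 W.
All ideal ⇒ P_in = P_out, so I_supply = 1830.2/415 = 4.41 A.

I_supply ≈ 4.41 A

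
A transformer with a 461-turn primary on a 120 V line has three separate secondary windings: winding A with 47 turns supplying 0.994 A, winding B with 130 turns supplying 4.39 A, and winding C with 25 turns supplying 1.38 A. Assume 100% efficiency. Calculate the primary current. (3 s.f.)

I_p ≈ 1.41 A

V_A = 120 × 47/461 = 12.234 V; V_B = 120 × 130/461 = 33.839 V; V_C = 120 × 25/461 = 6.5076 V.
P_out = V_A I_A + V_B I_B + V_C I_C = 12.234×0.994 + 33.839×4.39 + 6.5076×1.38 = 12.161 + 148.56 + 8.9805 = 169.70 W.
Ideal ⇒ P_in = P_out, so I_p = P_out/V_p = 169.70/120 = 1.41 A.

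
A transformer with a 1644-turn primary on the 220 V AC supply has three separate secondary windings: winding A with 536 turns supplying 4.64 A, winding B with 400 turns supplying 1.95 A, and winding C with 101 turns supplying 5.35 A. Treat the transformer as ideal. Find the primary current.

I_p ≈ 2.32 A

V_A = 220 × 536/1644 = 71.727 V; V_B = 220 × 400/1644 = 53.528 V; V_C = 220 × 101/1644 = 13.516 V.
P_out = V_A I_A + V_B I_B + V_C I_C = 71.727×4.64 + 53.528×1.95 + 13.516×5.35 = 332.82 + 104.38 + 72.310 = 509.50 W.
Ideal ⇒ P_in = P_out, so I_p = P_out/V_p = 509.50/220 = 2.32 A.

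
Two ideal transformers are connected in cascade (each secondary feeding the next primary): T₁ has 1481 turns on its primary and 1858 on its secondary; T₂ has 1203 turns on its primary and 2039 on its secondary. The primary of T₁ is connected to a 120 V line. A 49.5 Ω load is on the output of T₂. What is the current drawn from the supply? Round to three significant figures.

Secondary of T₁: V = 120.00 × 1858/1481 = 150.55 V.
Secondary of T₂: V = 150.55 × 2039/1203 = 255.17 V.
I_load = 255.17/49.5 = 5.1549 A, so P_out = 255.17 × 5.1549 = 1315.4 W.
All ideal ⇒ P_in = P_out, so I_supply = 1315.4/120 = 11.0 A.

I_supply ≈ 11.0 A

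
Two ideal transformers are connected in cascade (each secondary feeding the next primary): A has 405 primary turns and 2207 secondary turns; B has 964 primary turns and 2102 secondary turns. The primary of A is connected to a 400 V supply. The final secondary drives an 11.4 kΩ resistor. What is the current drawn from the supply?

I_supply ≈ 4.95 A

After A: V = 400.00 × 2207/405 = 2179.8 V.
After B: V = 2179.8 × 2102/964 = 4752.9 V.
I_load = 4752.9/11400 = 0.41693 A, so P_out = 4752.9 × 0.41693 = 1981.6 W.
All ideal ⇒ P_in = P_out, so I_supply = 1981.6/400 = 4.95 A.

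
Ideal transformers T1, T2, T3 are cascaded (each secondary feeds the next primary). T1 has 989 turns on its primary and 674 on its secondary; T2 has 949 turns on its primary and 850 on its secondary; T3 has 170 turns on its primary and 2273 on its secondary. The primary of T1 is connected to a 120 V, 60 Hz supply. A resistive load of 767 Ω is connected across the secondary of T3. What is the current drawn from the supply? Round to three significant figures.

I_supply ≈ 10.4 A

After T1: V = 120.00 × 674/989 = 81.780 V.
After T2: V = 81.780 × 850/949 = 73.248 V.
After T3: V = 73.248 × 2273/170 = 979.37 V.
I_load = 979.37/767 = 1.2769 A, so P_out = 979.37 × 1.2769 = 1250.5 W.
All ideal ⇒ P_in = P_out, so I_supply = 1250.5/120 = 10.4 A.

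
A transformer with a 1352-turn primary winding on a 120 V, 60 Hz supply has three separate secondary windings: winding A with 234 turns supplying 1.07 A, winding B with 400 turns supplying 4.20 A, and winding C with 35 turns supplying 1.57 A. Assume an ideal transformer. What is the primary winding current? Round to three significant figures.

I_p ≈ 1.47 A

V_A = 120 × 234/1352 = 20.769 V; V_B = 120 × 400/1352 = 35.503 V; V_C = 120 × 35/1352 = 3.1065 V.
P_out = V_A I_A + V_B I_B + V_C I_C = 20.769×1.07 + 35.503×4.20 + 3.1065×1.57 = 22.223 + 149.11 + 4.8772 = 176.21 W.
Ideal ⇒ P_in = P_out, so I_p = P_out/V_p = 176.21/120 = 1.47 A.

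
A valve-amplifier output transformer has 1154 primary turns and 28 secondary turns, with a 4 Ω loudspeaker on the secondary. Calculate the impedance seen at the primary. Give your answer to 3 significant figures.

Z_p = (N_p/N_s)² × Z_s = (1154/28)² × 4 = 6790 Ω.

Z_p ≈ 6790 Ω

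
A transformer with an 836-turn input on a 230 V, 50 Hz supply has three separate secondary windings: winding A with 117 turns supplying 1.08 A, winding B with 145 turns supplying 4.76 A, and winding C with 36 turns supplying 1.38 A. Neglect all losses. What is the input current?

V_A = 230 × 117/836 = 32.189 V; V_B = 230 × 145/836 = 39.892 V; V_C = 230 × 36/836 = 9.9043 V.
P_out = V_A I_A + V_B I_B + V_C I_C = 32.189×1.08 + 39.892×4.76 + 9.9043×1.38 = 34.764 + 189.89 + 13.668 = 238.32 W.
Ideal ⇒ P_in = P_out, so I_in = P_out/V_in = 238.32/230 = 1.04 A.

I_in ≈ 1.04 A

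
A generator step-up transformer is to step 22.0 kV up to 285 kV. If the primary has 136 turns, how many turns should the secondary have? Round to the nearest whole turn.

N_s/N_p = V_s/V_p, so N_s = 136 × 285000/22000 = 1761.8 ≈ 1762 turns.

N_s = 1762 turns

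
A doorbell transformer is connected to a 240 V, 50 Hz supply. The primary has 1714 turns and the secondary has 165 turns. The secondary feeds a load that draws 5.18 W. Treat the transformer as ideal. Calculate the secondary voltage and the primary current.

V_s = V_p × N_s/N_p = 240 × 165/1714 = 23.104 V.
I_s = P/V_s = 5.18/23.104 = 0.22421 A.
I_p = I_s × N_s/N_p = 0.22421 × 165/1714 = 0.0216 A.

V_s ≈ 23.1 V, I_p ≈ 0.0216 A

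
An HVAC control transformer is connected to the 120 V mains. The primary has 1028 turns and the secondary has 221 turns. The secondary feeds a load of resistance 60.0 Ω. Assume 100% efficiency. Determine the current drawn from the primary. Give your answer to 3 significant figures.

V_s = V_p × N_s/N_p = 120 × 221/1028 = 25.798 V.
I_s = V_s/R = 25.798/60.0 = 0.42996 A.
For an ideal transformer I_p N_p = I_s N_s, so I_p = 0.42996 × 221/1028 = 0.0924 A.

I_p ≈ 0.0924 A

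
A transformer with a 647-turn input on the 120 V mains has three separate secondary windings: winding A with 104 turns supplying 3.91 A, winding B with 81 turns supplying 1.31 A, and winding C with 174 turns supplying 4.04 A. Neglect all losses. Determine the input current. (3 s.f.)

V_A = 120 × 104/647 = 19.289 V; V_B = 120 × 81/647 = 15.023 V; V_C = 120 × 174/647 = 32.272 V.
P_out = V_A I_A + V_B I_B + V_C I_C = 19.289×3.91 + 15.023×1.31 + 32.272×4.04 = 75.420 + 19.680 + 130.38 = 225.48 W.
Ideal ⇒ P_in = P_out, so I_in = P_out/V_in = 225.48/120 = 1.88 A.

I_in ≈ 1.88 A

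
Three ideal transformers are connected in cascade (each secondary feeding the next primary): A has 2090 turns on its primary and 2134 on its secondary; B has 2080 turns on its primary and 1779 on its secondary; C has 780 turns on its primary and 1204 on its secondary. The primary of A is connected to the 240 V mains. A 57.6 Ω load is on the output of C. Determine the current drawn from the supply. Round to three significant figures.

I_supply ≈ 7.57 A

Secondary of A: V = 240.00 × 2134/2090 = 245.05 V.
Secondary of B: V = 245.05 × 1779/2080 = 209.59 V.
Secondary of C: V = 209.59 × 1204/780 = 323.52 V.
I_load = 323.52/57.6 = 5.6167 A, so P_out = 323.52 × 5.6167 = 1817.1 W.
All ideal ⇒ P_in = P_out, so I_supply = 1817.1/240 = 7.57 A.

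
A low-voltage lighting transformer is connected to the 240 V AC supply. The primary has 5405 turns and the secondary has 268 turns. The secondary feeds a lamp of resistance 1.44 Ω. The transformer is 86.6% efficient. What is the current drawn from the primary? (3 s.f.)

V_s = 240 × 268/5405 = 11.900 V.
I_s = V_s/R = 11.900/1.44 = 8.2640 A.
P_out = V_s I_s = 11.900 × 8.2640 = 98.342 W.
P_in = P_out/η = 98.342/0.866 = 113.56 W.
I_p = P_in/V_p = 113.56/240 = 0.473 A.

I_p ≈ 0.473 A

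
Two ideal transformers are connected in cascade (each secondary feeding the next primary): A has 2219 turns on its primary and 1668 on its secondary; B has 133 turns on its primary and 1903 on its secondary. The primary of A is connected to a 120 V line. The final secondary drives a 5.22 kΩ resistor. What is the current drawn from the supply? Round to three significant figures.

I_supply ≈ 2.66 A

After A: V = 120.00 × 1668/2219 = 90.203 V.
After B: V = 90.203 × 1903/133 = 1290.6 V.
I_load = 1290.6/5220 = 0.24725 A, so P_out = 1290.6 × 0.24725 = 319.11 W.
All ideal ⇒ P_in = P_out, so I_supply = 319.11/120 = 2.66 A.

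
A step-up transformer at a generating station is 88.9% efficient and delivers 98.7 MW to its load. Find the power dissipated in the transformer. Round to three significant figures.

P_in = P_out/η = 9.87×10^7/0.889 = 1.11024×10^8 W.
P_loss = P_in − P_out = 1.11024×10^8 − 9.87×10^7 = 1.23×10^7 W.

P_loss ≈ 1.23×10^7 W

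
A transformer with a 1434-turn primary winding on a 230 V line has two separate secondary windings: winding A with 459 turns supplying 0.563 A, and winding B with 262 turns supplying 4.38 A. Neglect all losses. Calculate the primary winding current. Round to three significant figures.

I_p ≈ 0.980 A

V_A = 230 × 459/1434 = 73.619 V; V_B = 230 × 262/1434 = 42.022 V.
P_out = V_A I_A + V_B I_B = 73.619×0.563 + 42.022×4.38 = 41.448 + 184.06 = 225.51 W.
Ideal ⇒ P_in = P_out, so I_p = P_out/V_p = 225.51/230 = 0.980 A.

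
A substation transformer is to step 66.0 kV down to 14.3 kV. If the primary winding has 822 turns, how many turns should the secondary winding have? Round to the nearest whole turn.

N_s/N_p = V_s/V_p, so N_s = 822 × 14300/66000 = 178.1 ≈ 178 turns.

N_s = 178 turns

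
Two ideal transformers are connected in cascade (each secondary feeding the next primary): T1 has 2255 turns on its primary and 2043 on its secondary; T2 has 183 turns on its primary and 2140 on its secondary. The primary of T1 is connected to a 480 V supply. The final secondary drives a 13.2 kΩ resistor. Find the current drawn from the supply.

I_supply ≈ 4.08 A

After T1: V = 480.00 × 2043/2255 = 434.87 V.
After T2: V = 434.87 × 2140/183 = 5085.4 V.
I_load = 5085.4/13200 = 0.38526 A, so P_out = 5085.4 × 0.38526 = 1959.2 W.
All ideal ⇒ P_in = P_out, so I_supply = 1959.2/480 = 4.08 A.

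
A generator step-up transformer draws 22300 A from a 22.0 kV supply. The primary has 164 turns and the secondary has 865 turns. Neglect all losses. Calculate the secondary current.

I_s/I_p = N_p/N_s, so I_s = 22300 × 164/865 = 4230 A.

I_s ≈ 4230 A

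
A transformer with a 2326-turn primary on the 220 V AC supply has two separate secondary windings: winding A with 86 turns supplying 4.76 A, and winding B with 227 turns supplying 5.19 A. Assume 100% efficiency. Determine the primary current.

V_A = 220 × 86/2326 = 8.1341 V; V_B = 220 × 227/2326 = 21.470 V.
P_out = V_A I_A + V_B I_B = 8.1341×4.76 + 21.470×5.19 = 38.718 + 111.43 = 150.15 W.
Ideal ⇒ P_in = P_out, so I_p = P_out/V_p = 150.15/220 = 0.682 A.

I_p ≈ 0.682 A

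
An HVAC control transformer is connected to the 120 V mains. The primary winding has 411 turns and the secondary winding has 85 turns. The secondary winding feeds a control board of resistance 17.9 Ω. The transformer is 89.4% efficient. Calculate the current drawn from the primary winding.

I_p ≈ 0.321 A

V_s = 120 × 85/411 = 24.818 V.
I_s = V_s/R = 24.818/17.9 = 1.3865 A.
P_out = V_s I_s = 24.818 × 1.3865 = 34.408 W.
P_in = P_out/η = 34.408/0.894 = 38.488 W.
I_p = P_in/V_p = 38.488/120 = 0.321 A.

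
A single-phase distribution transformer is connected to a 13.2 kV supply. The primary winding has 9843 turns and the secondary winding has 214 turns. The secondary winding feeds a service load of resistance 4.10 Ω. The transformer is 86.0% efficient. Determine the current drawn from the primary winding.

I_p ≈ 1.77 A

V_s = 13200 × 214/9843 = 286.99 V.
I_s = V_s/R = 286.99/4.10 = 69.997 A.
P_out = V_s I_s = 286.99 × 69.997 = 20088 W.
P_in = P_out/η = 20088/0.860 = 23358 W.
I_p = P_in/V_p = 23358/13200 = 1.77 A.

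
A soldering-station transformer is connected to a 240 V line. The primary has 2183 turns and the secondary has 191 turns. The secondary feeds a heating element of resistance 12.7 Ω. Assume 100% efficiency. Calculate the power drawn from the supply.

V_s = V_p × N_s/N_p = 240 × 191/2183 = 20.999 V.
I_s = V_s/R = 20.999/12.7 = 1.6534 A.
I_p = I_s × N_s/N_p = 1.6534 × 191/2183 = 0.14467 A.
P = V_p I_p = 240 × 0.14467 = 34.7 W.

P ≈ 34.7 W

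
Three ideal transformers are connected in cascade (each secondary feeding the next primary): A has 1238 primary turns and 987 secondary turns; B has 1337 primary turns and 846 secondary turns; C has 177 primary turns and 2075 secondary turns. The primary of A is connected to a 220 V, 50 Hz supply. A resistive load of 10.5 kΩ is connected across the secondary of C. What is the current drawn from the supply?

I_supply ≈ 0.733 A

Secondary of A: V = 220.00 × 987/1238 = 175.40 V.
Secondary of B: V = 175.40 × 846/1337 = 110.98 V.
Secondary of C: V = 110.98 × 2075/177 = 1301.1 V.
I_load = 1301.1/10500 = 0.12391 A, so P_out = 1301.1 × 0.12391 = 161.22 W.
All ideal ⇒ P_in = P_out, so I_supply = 161.22/220 = 0.733 A.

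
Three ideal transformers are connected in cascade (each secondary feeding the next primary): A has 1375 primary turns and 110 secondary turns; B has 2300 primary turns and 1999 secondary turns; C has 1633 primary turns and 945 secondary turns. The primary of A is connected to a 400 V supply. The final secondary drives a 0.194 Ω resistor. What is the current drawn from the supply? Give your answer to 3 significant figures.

After A: V = 400.00 × 110/1375 = 32.000 V.
After B: V = 32.000 × 1999/2300 = 27.812 V.
After C: V = 27.812 × 945/1633 = 16.095 V.
I_load = 16.095/0.194 = 82.962 A, so P_out = 16.095 × 82.962 = 1335.2 W.
All ideal ⇒ P_in = P_out, so I_supply = 1335.2/400 = 3.34 A.

I_supply ≈ 3.34 A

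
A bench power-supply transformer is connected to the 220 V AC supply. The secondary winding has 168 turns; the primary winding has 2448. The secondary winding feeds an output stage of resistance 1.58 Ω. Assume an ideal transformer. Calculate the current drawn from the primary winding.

V_s = V_p × N_s/N_p = 220 × 168/2448 = 15.098 V.
I_s = V_s/R = 15.098/1.58 = 9.5557 A.
For an ideal transformer I_p N_p = I_s N_s, so I_p = 9.5557 × 168/2448 = 0.656 A.

I_p ≈ 0.656 A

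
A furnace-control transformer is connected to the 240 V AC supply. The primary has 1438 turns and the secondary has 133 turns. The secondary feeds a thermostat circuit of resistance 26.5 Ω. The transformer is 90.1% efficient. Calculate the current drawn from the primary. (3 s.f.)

I_p ≈ 0.0860 A

V_s = 240 × 133/1438 = 22.197 V.
I_s = V_s/R = 22.197/26.5 = 0.83764 A.
P_out = V_s I_s = 22.197 × 0.83764 = 18.594 W.
P_in = P_out/η = 18.594/0.901 = 20.637 W.
I_p = P_in/V_p = 20.637/240 = 0.0860 A.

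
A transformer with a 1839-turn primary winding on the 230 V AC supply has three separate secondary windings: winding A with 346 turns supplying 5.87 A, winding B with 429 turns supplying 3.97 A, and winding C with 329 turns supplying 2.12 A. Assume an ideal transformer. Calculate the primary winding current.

V_A = 230 × 346/1839 = 43.274 V; V_B = 230 × 429/1839 = 53.654 V; V_C = 230 × 329/1839 = 41.147 V.
P_out = V_A I_A + V_B I_B + V_C I_C = 43.274×5.87 + 53.654×3.97 + 41.147×2.12 = 254.02 + 213.01 + 87.232 = 554.25 W.
Ideal ⇒ P_in = P_out, so I_p = P_out/V_p = 554.25/230 = 2.41 A.

I_p ≈ 2.41 A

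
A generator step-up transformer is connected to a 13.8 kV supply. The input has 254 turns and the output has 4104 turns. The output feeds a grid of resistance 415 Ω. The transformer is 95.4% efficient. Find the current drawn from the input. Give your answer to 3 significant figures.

I_in ≈ 9100 A

V_out = 13800 × 4104/254 = 222970 V.
I_out = V_out/R = 222970/415 = 537.28 A.
P_out = V_out I_out = 222970 × 537.28 = 1.1980×10^8 W.
P_in = P_out/η = 1.1980×10^8/0.954 = 1.2558×10^8 W.
I_in = P_in/V_in = 1.2558×10^8/13800 = 9100 A.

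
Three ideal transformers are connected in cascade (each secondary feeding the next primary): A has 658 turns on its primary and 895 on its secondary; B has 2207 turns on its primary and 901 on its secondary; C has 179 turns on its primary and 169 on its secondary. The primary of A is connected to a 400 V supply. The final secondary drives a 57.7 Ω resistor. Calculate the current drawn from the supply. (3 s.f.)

I_supply ≈ 1.91 A

After A: V = 400.00 × 895/658 = 544.07 V.
After B: V = 544.07 × 901/2207 = 222.12 V.
After C: V = 222.12 × 169/179 = 209.71 V.
I_load = 209.71/57.7 = 3.6344 A, so P_out = 209.71 × 3.6344 = 762.17 W.
All ideal ⇒ P_in = P_out, so I_supply = 762.17/400 = 1.91 A.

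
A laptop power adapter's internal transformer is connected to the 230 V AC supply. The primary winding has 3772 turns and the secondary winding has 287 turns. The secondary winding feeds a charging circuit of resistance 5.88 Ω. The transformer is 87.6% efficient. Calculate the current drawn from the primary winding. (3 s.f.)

V_s = 230 × 287/3772 = 17.500 V.
I_s = V_s/R = 17.500/5.88 = 2.9762 A.
P_out = V_s I_s = 17.500 × 2.9762 = 52.083 W.
P_in = P_out/η = 52.083/0.876 = 59.456 W.
I_p = P_in/V_p = 59.456/230 = 0.259 A.

I_p ≈ 0.259 A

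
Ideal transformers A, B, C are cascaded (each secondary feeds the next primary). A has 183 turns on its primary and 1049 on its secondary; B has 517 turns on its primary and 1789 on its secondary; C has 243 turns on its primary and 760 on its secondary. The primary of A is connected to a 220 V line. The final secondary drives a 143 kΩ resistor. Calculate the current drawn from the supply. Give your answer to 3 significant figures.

I_supply ≈ 5.92 A

After A: V = 220.00 × 1049/183 = 1261.1 V.
After B: V = 1261.1 × 1789/517 = 4363.8 V.
After C: V = 4363.8 × 760/243 = 13648 V.
I_load = 13648/143000 = 0.095442 A, so P_out = 13648 × 0.095442 = 1302.6 W.
All ideal ⇒ P_in = P_out, so I_supply = 1302.6/220 = 5.92 A.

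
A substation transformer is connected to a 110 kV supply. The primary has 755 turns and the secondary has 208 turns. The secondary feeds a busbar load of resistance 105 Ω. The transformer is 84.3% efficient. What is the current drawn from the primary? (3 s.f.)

V_s = 110000 × 208/755 = 30305 V.
I_s = V_s/R = 30305/105 = 288.62 A.
P_out = V_s I_s = 30305 × 288.62 = 8.7464×10^6 W.
P_in = P_out/η = 8.7464×10^6/0.843 = 1.0375×10^7 W.
I_p = P_in/V_p = 1.0375×10^7/110000 = 94.3 A.

I_p ≈ 94.3 A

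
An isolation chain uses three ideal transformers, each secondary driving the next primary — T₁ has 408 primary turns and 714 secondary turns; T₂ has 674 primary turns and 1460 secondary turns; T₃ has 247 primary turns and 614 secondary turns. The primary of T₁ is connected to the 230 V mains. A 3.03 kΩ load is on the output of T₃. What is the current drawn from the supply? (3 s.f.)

I_supply ≈ 6.74 A

Secondary of T₁: V = 230.00 × 714/408 = 402.50 V.
Secondary of T₂: V = 402.50 × 1460/674 = 871.88 V.
Secondary of T₃: V = 871.88 × 614/247 = 2167.4 V.
I_load = 2167.4/3030 = 0.71530 A, so P_out = 2167.4 × 0.71530 = 1550.3 W.
All ideal ⇒ P_in = P_out, so I_supply = 1550.3/230 = 6.74 A.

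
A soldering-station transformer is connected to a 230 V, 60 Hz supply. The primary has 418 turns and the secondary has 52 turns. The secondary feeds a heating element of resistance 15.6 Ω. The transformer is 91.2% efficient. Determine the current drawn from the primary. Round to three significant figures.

V_s = 230 × 52/418 = 28.612 V.
I_s = V_s/R = 28.612/15.6 = 1.8341 A.
P_out = V_s I_s = 28.612 × 1.8341 = 52.479 W.
P_in = P_out/η = 52.479/0.912 = 57.543 W.
I_p = P_in/V_p = 57.543/230 = 0.250 A.

I_p ≈ 0.250 A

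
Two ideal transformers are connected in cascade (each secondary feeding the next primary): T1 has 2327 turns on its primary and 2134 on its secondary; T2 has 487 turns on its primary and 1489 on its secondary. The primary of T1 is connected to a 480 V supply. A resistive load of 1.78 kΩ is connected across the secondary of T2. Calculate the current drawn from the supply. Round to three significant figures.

I_supply ≈ 2.12 A

Secondary of T1: V = 480.00 × 2134/2327 = 440.19 V.
Secondary of T2: V = 440.19 × 1489/487 = 1345.9 V.
I_load = 1345.9/1780 = 0.75611 A, so P_out = 1345.9 × 0.75611 = 1017.6 W.
All ideal ⇒ P_in = P_out, so I_supply = 1017.6/480 = 2.12 A.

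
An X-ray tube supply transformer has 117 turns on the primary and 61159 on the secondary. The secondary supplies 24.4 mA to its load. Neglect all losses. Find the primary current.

I_p ≈ 12.8 A

For an ideal transformer I_p/I_s = N_s/N_p, so I_p = 0.0244 × 61159/117 = 12.8 A.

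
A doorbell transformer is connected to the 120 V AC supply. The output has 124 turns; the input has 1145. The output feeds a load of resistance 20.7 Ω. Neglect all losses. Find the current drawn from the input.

I_in ≈ 0.0680 A

V_out = V_in × N_out/N_in = 120 × 124/1145 = 12.996 V.
I_out = V_out/R = 12.996/20.7 = 0.62781 A.
For an ideal transformer I_in N_in = I_out N_out, so I_in = 0.62781 × 124/1145 = 0.0680 A.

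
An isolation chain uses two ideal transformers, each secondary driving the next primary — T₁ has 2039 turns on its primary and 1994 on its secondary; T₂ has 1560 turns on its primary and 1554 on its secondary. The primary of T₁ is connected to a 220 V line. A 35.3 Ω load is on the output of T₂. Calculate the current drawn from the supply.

I_supply ≈ 5.91 A

Secondary of T₁: V = 220.00 × 1994/2039 = 215.14 V.
Secondary of T₂: V = 215.14 × 1554/1560 = 214.32 V.
I_load = 214.32/35.3 = 6.0713 A, so P_out = 214.32 × 6.0713 = 1301.2 W.
All ideal ⇒ P_in = P_out, so I_supply = 1301.2/220 = 5.91 A.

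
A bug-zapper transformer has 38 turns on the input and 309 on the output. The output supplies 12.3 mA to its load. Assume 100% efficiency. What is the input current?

For an ideal transformer I_in/I_out = N_out/N_in, so I_in = 0.0123 × 309/38 = 0.100 A.

I_in ≈ 0.100 A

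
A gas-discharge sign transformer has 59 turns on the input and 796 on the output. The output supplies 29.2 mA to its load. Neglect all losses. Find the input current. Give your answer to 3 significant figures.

I_in ≈ 0.394 A

For an ideal transformer I_in/I_out = N_out/N_in, so I_in = 0.0292 × 796/59 = 0.394 A.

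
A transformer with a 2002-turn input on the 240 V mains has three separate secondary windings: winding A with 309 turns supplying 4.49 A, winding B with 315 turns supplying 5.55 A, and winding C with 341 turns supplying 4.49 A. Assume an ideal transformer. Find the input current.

I_in ≈ 2.33 A

V_A = 240 × 309/2002 = 37.043 V; V_B = 240 × 315/2002 = 37.762 V; V_C = 240 × 341/2002 = 40.879 V.
P_out = V_A I_A + V_B I_B + V_C I_C = 37.043×4.49 + 37.762×5.55 + 40.879×4.49 = 166.32 + 209.58 + 183.55 = 559.45 W.
Ideal ⇒ P_in = P_out, so I_in = P_out/V_in = 559.45/240 = 2.33 A.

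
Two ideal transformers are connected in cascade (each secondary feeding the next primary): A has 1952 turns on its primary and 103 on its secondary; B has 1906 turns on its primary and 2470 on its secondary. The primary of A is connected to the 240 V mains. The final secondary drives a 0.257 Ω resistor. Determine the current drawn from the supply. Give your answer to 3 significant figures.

I_supply ≈ 4.37 A

Secondary of A: V = 240.00 × 103/1952 = 12.664 V.
Secondary of B: V = 12.664 × 2470/1906 = 16.411 V.
I_load = 16.411/0.257 = 63.857 A, so P_out = 16.411 × 63.857 = 1048.0 W.
All ideal ⇒ P_in = P_out, so I_supply = 1048.0/240 = 4.37 A.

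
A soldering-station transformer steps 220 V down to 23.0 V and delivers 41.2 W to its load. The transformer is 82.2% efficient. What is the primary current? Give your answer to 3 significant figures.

I_p ≈ 0.228 A

P_in = P_out/η = 41.2/0.822 = 50.122 W.
I_p = P_in/V_p = 50.122/220 = 0.228 A.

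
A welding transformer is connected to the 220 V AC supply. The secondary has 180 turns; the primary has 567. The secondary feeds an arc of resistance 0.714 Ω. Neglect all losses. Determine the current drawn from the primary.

I_p ≈ 31.1 A

V_s = V_p × N_s/N_p = 220 × 180/567 = 69.841 V.
I_s = V_s/R = 69.841/0.714 = 97.817 A.
For an ideal transformer I_p N_p = I_s N_s, so I_p = 97.817 × 180/567 = 31.1 A.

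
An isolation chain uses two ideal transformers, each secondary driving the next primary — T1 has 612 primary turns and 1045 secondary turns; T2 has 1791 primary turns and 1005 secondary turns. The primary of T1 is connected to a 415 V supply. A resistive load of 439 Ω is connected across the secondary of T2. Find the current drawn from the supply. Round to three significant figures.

Secondary of T1: V = 415.00 × 1045/612 = 708.62 V.
Secondary of T2: V = 708.62 × 1005/1791 = 397.63 V.
I_load = 397.63/439 = 0.90577 A, so P_out = 397.63 × 0.90577 = 360.17 W.
All ideal ⇒ P_in = P_out, so I_supply = 360.17/415 = 0.868 A.

I_supply ≈ 0.868 A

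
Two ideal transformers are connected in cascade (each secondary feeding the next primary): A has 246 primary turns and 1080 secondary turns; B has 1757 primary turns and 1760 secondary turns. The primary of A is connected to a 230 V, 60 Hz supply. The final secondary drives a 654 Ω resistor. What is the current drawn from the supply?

I_supply ≈ 6.80 A

After A: V = 230.00 × 1080/246 = 1009.8 V.
After B: V = 1009.8 × 1760/1757 = 1011.5 V.
I_load = 1011.5/654 = 1.5466 A, so P_out = 1011.5 × 1.5466 = 1564.4 W.
All ideal ⇒ P_in = P_out, so I_supply = 1564.4/230 = 6.80 A.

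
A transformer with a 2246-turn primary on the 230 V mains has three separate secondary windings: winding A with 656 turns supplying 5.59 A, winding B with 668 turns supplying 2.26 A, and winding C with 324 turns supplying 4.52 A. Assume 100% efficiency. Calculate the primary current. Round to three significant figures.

V_A = 230 × 656/2246 = 67.177 V; V_B = 230 × 668/2246 = 68.406 V; V_C = 230 × 324/2246 = 33.179 V.
P_out = V_A I_A + V_B I_B + V_C I_C = 67.177×5.59 + 68.406×2.26 + 33.179×4.52 = 375.52 + 154.60 + 149.97 = 680.09 W.
Ideal ⇒ P_in = P_out, so I_p = P_out/V_p = 680.09/230 = 2.96 A.

I_p ≈ 2.96 A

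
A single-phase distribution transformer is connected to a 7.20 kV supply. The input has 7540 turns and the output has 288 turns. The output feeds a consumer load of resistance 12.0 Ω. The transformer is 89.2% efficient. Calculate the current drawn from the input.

V_out = 7200 × 288/7540 = 275.01 V.
I_out = V_out/R = 275.01/12.0 = 22.918 A.
P_out = V_out I_out = 275.01 × 22.918 = 6302.7 W.
P_in = P_out/η = 6302.7/0.892 = 7065.8 W.
I_in = P_in/V_in = 7065.8/7200 = 0.981 A.

I_in ≈ 0.981 A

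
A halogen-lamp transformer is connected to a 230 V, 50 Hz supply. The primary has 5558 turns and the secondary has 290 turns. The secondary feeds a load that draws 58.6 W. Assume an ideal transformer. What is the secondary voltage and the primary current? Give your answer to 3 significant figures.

V_s = V_p × N_s/N_p = 230 × 290/5558 = 12.001 V.
I_s = P/V_s = 58.6/12.001 = 4.8830 A.
I_p = I_s × N_s/N_p = 4.8830 × 290/5558 = 0.255 A.

V_s ≈ 12.0 V, I_p ≈ 0.255 A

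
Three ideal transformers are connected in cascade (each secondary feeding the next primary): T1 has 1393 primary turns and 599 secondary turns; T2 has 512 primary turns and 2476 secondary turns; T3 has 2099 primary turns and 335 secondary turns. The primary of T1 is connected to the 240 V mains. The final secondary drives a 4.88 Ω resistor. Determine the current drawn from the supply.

I_supply ≈ 5.42 A

Secondary of T1: V = 240.00 × 599/1393 = 103.20 V.
Secondary of T2: V = 103.20 × 2476/512 = 499.08 V.
Secondary of T3: V = 499.08 × 335/2099 = 79.653 V.
I_load = 79.653/4.88 = 16.322 A, so P_out = 79.653 × 16.322 = 1300.1 W.
All ideal ⇒ P_in = P_out, so I_supply = 1300.1/240 = 5.42 A.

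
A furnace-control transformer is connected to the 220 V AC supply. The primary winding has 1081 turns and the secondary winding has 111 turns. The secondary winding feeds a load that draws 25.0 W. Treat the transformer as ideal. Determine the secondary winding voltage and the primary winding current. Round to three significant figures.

V_s = V_p × N_s/N_p = 220 × 111/1081 = 22.590 V.
I_s = P/V_s = 25.0/22.590 = 1.1067 A.
I_p = I_s × N_s/N_p = 1.1067 × 111/1081 = 0.114 A.

V_s ≈ 22.6 V, I_p ≈ 0.114 A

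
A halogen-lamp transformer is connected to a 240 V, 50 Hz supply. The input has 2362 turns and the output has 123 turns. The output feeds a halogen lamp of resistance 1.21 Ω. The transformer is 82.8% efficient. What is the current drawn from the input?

V_out = 240 × 123/2362 = 12.498 V.
I_out = V_out/R = 12.498/1.21 = 10.329 A.
P_out = V_out I_out = 12.498 × 10.329 = 129.09 W.
P_in = P_out/η = 129.09/0.828 = 155.90 W.
I_in = P_in/V_in = 155.90/240 = 0.650 A.

I_in ≈ 0.650 A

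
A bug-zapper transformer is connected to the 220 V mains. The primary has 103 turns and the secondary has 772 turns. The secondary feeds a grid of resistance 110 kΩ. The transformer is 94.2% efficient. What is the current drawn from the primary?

I_p ≈ 0.119 A

V_s = 220 × 772/103 = 1648.9 V.
I_s = V_s/R = 1648.9/110000 = 0.014990 A.
P_out = V_s I_s = 1648.9 × 0.014990 = 24.718 W.
P_in = P_out/η = 24.718/0.942 = 26.240 W.
I_p = P_in/V_p = 26.240/220 = 0.119 A.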